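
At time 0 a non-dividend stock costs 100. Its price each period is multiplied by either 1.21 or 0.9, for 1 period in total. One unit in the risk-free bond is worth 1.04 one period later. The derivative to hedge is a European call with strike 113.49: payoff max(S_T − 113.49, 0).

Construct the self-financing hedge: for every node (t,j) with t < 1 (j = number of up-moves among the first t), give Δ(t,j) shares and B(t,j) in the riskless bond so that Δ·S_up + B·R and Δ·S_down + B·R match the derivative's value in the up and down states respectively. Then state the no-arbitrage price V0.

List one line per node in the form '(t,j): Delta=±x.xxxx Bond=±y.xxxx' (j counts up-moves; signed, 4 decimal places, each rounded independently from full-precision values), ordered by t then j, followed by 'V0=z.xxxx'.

No-arbitrage ⇒ martingale measure with p* = (R−d)/(u−d) = 0.4516.
Terminal values V(1,·): V(1,0)=0.0000, V(1,1)=7.5100
Node (0,0) S=100.0000: V=(p*·7.5100+(1−p*)·0.0000)/1.04=3.2612; Δ=(7.5100−0.0000)/(121.0000−90.0000)=0.2423; B=V−Δ·S=-20.9646
Root portfolio cost Δ·100+B reproduces V0=3.2612.

(0,0): Delta=0.2423 Bond=-20.9646
V0=3.2612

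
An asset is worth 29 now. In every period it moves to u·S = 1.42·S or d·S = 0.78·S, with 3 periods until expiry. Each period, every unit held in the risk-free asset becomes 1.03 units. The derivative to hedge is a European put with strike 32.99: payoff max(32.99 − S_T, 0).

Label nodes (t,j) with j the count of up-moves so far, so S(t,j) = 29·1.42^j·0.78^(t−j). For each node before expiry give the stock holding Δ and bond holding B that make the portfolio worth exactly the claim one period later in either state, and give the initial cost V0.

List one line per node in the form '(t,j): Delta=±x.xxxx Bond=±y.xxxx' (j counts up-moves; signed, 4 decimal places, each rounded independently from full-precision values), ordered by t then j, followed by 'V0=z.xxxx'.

(0,0): Delta=-0.4048 Bond=18.8823
(1,0): Delta=-0.6694 Bond=25.4326
(1,1): Delta=-0.1782 Bond=10.1140
(2,0): Delta=-1.0000 Bond=32.0291
(2,1): Delta=-0.3861 Bond=17.0953
(2,2): Delta=0.0000 Bond=0.0000
V0=7.1422

No-arbitrage ⇒ martingale measure with p* = (R−d)/(u−d) = 0.3906.
Terminal values V(3,·): V(3,0)=19.2280, V(3,1)=7.9361, V(3,2)=0.0000, V(3,3)=0.0000
Node (2,0) S=17.6436: V=(p*·7.9361+(1−p*)·19.2280)/1.03=14.3855; Δ=(7.9361−19.2280)/(25.0539−13.7620)=-1.0000; B=V−Δ·S=32.0291
Node (2,1) S=32.1204: V=(p*·0.0000+(1−p*)·7.9361)/1.03=4.6952; Δ=(0.0000−7.9361)/(45.6110−25.0539)=-0.3861; B=V−Δ·S=17.0953
Node (2,2) S=58.4756: V=(p*·0.0000+(1−p*)·0.0000)/1.03=0.0000; Δ=(0.0000−0.0000)/(83.0354−45.6110)=0.0000; B=V−Δ·S=0.0000
Node (1,0) S=22.6200: V=(p*·4.6952+(1−p*)·14.3855)/1.03=10.2915; Δ=(4.6952−14.3855)/(32.1204−17.6436)=-0.6694; B=V−Δ·S=25.4326
Node (1,1) S=41.1800: V=(p*·0.0000+(1−p*)·4.6952)/1.03=2.7778; Δ=(0.0000−4.6952)/(58.4756−32.1204)=-0.1782; B=V−Δ·S=10.1140
Node (0,0) S=29.0000: V=(p*·2.7778+(1−p*)·10.2915)/1.03=7.1422; Δ=(2.7778−10.2915)/(41.1800−22.6200)=-0.4048; B=V−Δ·S=18.8823
Check: Δ(0,0)·S0 + B(0,0) = 7.1422 = V0.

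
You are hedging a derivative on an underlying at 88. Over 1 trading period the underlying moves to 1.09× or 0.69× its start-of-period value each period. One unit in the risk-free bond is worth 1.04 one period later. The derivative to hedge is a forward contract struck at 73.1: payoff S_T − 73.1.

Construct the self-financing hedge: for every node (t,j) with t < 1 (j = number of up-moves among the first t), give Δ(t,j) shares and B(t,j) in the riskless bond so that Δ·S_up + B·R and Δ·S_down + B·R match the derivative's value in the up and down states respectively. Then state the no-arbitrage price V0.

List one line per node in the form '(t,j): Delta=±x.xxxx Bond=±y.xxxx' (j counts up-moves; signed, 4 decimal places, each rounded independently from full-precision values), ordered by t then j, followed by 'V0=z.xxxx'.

No-arbitrage ⇒ martingale measure with p* = (R−d)/(u−d) = 0.8750.
At expiry t=1: V(1,0)=-12.3800, V(1,1)=22.8200
Node (0,0) S=88.0000: V=(p*·22.8200+(1−p*)·-12.3800)/1.04=17.7115; Δ=(22.8200−-12.3800)/(95.9200−60.7200)=1.0000; B=V−Δ·S=-70.2885
Root portfolio cost Δ·88+B reproduces V0=17.7115.

(0,0): Delta=1.0000 Bond=-70.2885
V0=17.7115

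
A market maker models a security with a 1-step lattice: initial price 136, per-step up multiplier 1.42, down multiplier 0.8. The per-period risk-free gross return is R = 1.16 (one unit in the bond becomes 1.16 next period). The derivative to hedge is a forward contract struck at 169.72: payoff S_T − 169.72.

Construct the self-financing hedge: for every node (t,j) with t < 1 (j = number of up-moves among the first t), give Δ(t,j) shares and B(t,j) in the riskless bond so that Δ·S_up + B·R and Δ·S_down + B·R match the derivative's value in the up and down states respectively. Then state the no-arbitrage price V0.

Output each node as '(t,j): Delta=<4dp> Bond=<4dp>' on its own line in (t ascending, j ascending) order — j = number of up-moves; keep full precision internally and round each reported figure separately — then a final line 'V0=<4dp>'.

The replicating-portfolio and risk-neutral prices coincide; use p* = (1.16−0.8)/(1.42−0.8) = 0.5806 for the latter.
Terminal payoffs: V(1,0)=-60.9200, V(1,1)=23.4000
  t=0,j=0: stock 136.0000 → up 193.1200 (V=23.4000), down 108.8000 (V=-60.9200). Price -10.3103; hedge Δ=1.0000, bond B=-146.3103.
Each (Δ,B) replicates both successor values, so the strategy is self-financing and V0 is arbitrage-free.

(0,0): Delta=1.0000 Bond=-146.3103
V0=-10.3103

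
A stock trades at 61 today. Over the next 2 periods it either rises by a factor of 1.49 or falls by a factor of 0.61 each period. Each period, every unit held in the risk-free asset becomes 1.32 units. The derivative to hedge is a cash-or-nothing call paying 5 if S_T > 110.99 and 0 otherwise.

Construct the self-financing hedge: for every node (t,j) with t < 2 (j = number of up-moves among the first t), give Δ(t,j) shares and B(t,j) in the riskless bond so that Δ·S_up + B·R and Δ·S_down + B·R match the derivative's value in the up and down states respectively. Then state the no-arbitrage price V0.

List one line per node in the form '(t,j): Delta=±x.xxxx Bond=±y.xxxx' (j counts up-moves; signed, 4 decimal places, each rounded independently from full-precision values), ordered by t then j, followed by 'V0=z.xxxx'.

(0,0): Delta=0.0569 Bond=-1.6049
(1,0): Delta=0.0000 Bond=0.0000
(1,1): Delta=0.0625 Bond=-2.6257
V0=1.8680

No-arbitrage ⇒ martingale measure with p* = (R−d)/(u−d) = 0.8068.
Terminal payoffs: V(2,0)=0.0000, V(2,1)=0.0000, V(2,2)=5.0000
Node (1,0) S=37.2100: V=(p*·0.0000+(1−p*)·0.0000)/1.32=0.0000; Δ=(0.0000−0.0000)/(55.4429−22.6981)=0.0000; B=V−Δ·S=0.0000
Node (1,1) S=90.8900: V=(p*·5.0000+(1−p*)·0.0000)/1.32=3.0561; Δ=(5.0000−0.0000)/(135.4261−55.4429)=0.0625; B=V−Δ·S=-2.6257
Node (0,0) S=61.0000: V=(p*·3.0561+(1−p*)·0.0000)/1.32=1.8680; Δ=(3.0561−0.0000)/(90.8900−37.2100)=0.0569; B=V−Δ·S=-1.6049
Root portfolio cost Δ·61+B reproduces V0=1.8680.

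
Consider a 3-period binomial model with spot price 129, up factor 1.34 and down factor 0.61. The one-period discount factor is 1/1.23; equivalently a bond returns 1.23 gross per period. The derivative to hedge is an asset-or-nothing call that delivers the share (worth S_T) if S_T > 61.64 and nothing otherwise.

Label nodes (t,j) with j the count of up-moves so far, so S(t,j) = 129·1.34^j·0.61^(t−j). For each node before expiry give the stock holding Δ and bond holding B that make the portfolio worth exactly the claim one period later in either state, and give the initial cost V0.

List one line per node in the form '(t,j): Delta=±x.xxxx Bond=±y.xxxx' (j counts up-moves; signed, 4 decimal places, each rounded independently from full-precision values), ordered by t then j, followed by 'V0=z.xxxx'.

Risk-neutral probability p* = (R−d)/(u−d) = (1.23−0.61)/(1.34−0.61) = 0.8493.
Payoff layer (t=3): V(3,0)=0.0000, V(3,1)=64.3212, V(3,2)=141.2958, V(3,3)=310.3874
(2,0): S=48.0009. Δ = (V_up−V_dn)/(S_up−S_dn) = (64.3212−0.0000)/(64.3212−29.2805) = 1.8356. V = [p*·64.3212 + (1−p*)·0.0000]/1.23 = 44.4138. B = V − Δ·S = -43.6974.
(2,1): S=105.4446. Δ = (V_up−V_dn)/(S_up−S_dn) = (141.2958−64.3212)/(141.2958−64.3212) = 1.0000. V = [p*·141.2958 + (1−p*)·64.3212]/1.23 = 105.4446. B = V − Δ·S = 0.0000.
(2,2): S=231.6324. Δ = (V_up−V_dn)/(S_up−S_dn) = (310.3874−141.2958)/(310.3874−141.2958) = 1.0000. V = [p*·310.3874 + (1−p*)·141.2958]/1.23 = 231.6324. B = V − Δ·S = 0.0000.
(1,0): S=78.6900. Δ = (V_up−V_dn)/(S_up−S_dn) = (105.4446−44.4138)/(105.4446−48.0009) = 1.0624. V = [p*·105.4446 + (1−p*)·44.4138]/1.23 = 78.2506. B = V − Δ·S = -5.3533.
(1,1): S=172.8600. Δ = (V_up−V_dn)/(S_up−S_dn) = (231.6324−105.4446)/(231.6324−105.4446) = 1.0000. V = [p*·231.6324 + (1−p*)·105.4446]/1.23 = 172.8600. B = V − Δ·S = 0.0000.
(0,0): S=129.0000. Δ = (V_up−V_dn)/(S_up−S_dn) = (172.8600−78.2506)/(172.8600−78.6900) = 1.0047. V = [p*·172.8600 + (1−p*)·78.2506]/1.23 = 128.9462. B = V − Δ·S = -0.6558.
Root portfolio cost Δ·129+B reproduces V0=128.9462.

(0,0): Delta=1.0047 Bond=-0.6558
(1,0): Delta=1.0624 Bond=-5.3533
(1,1): Delta=1.0000 Bond=0.0000
(2,0): Delta=1.8356 Bond=-43.6974
(2,1): Delta=1.0000 Bond=0.0000
(2,2): Delta=1.0000 Bond=0.0000
V0=128.9462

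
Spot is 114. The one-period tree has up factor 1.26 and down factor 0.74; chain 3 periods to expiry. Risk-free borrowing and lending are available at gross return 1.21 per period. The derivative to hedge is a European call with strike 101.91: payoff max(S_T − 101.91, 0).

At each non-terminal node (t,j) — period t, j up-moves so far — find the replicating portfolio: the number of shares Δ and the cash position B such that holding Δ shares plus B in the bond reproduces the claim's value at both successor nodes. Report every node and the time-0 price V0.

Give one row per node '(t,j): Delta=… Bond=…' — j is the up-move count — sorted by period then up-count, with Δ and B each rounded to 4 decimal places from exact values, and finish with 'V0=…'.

Under the risk-neutral measure, an up-move has probability p* = (R−d)/(u−d) = 0.9038 and values discount at R = 1.21.
Payoff layer (t=3): V(3,0)=0.0000, V(3,1)=0.0000, V(3,2)=32.0199, V(3,3)=126.1329
(2,0): S=62.4264. Δ = (V_up−V_dn)/(S_up−S_dn) = (0.0000−0.0000)/(78.6573−46.1955) = 0.0000. V = [p*·0.0000 + (1−p*)·0.0000]/1.21 = 0.0000. B = V − Δ·S = 0.0000.
(2,1): S=106.2936. Δ = (V_up−V_dn)/(S_up−S_dn) = (32.0199−0.0000)/(133.9299−78.6573) = 0.5793. V = [p*·32.0199 + (1−p*)·0.0000]/1.21 = 23.9183. B = V − Δ·S = -37.6585.
(2,2): S=180.9864. Δ = (V_up−V_dn)/(S_up−S_dn) = (126.1329−32.0199)/(228.0429−133.9299) = 1.0000. V = [p*·126.1329 + (1−p*)·32.0199]/1.21 = 96.7633. B = V − Δ·S = -84.2231.
(1,0): S=84.3600. Δ = (V_up−V_dn)/(S_up−S_dn) = (23.9183−0.0000)/(106.2936−62.4264) = 0.5452. V = [p*·23.9183 + (1−p*)·0.0000]/1.21 = 17.8665. B = V − Δ·S = -28.1302.
(1,1): S=143.6400. Δ = (V_up−V_dn)/(S_up−S_dn) = (96.7633−23.9183)/(180.9864−106.2936) = 0.9753. V = [p*·96.7633 + (1−p*)·23.9183]/1.21 = 74.1809. B = V − Δ·S = -65.9056.
(0,0): S=114.0000. Δ = (V_up−V_dn)/(S_up−S_dn) = (74.1809−17.8665)/(143.6400−84.3600) = 0.9500. V = [p*·74.1809 + (1−p*)·17.8665]/1.21 = 56.8315. B = V − Δ·S = -51.4656.
Self-financing check: at every node Δ·S+B equals the discounted successor values.

(0,0): Delta=0.9500 Bond=-51.4656
(1,0): Delta=0.5452 Bond=-28.1302
(1,1): Delta=0.9753 Bond=-65.9056
(2,0): Delta=0.0000 Bond=0.0000
(2,1): Delta=0.5793 Bond=-37.6585
(2,2): Delta=1.0000 Bond=-84.2231
V0=56.8315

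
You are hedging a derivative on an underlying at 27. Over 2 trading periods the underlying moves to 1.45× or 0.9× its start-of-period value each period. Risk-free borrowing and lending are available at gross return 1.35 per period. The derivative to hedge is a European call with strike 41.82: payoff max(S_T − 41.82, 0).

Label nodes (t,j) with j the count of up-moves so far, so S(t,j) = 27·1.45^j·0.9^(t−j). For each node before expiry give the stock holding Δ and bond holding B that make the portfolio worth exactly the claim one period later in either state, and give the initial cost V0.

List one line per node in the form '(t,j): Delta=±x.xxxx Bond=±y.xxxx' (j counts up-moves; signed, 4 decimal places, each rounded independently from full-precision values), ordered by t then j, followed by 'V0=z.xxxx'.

Since d<R<u, set p* = (R−d)/(u−d) = 0.8182; price each node as the discounted p*-expectation of its children.
Terminal payoffs: V(2,0)=0.0000, V(2,1)=0.0000, V(2,2)=14.9475
  t=1,j=0: stock 24.3000 → up 35.2350 (V=0.0000), down 21.8700 (V=0.0000). Price 0.0000; hedge Δ=0.0000, bond B=0.0000.
  t=1,j=1: stock 39.1500 → up 56.7675 (V=14.9475), down 35.2350 (V=0.0000). Price 9.0591; hedge Δ=0.6942, bond B=-18.1182.
  t=0,j=0: stock 27.0000 → up 39.1500 (V=9.0591), down 24.3000 (V=0.0000). Price 5.4904; hedge Δ=0.6100, bond B=-10.9807.
Self-financing check: at every node Δ·S+B equals the discounted successor values.

(0,0): Delta=0.6100 Bond=-10.9807
(1,0): Delta=0.0000 Bond=0.0000
(1,1): Delta=0.6942 Bond=-18.1182
V0=5.4904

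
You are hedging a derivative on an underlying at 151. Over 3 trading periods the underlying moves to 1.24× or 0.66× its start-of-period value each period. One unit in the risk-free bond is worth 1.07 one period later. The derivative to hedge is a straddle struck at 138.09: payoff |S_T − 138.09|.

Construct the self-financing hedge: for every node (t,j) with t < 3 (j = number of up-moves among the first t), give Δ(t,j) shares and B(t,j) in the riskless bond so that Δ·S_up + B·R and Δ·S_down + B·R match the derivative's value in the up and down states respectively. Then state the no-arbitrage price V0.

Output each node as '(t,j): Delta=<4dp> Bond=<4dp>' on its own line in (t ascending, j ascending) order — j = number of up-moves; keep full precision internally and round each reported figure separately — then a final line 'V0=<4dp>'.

The replicating-portfolio and risk-neutral prices coincide; use p* = (1.07−0.66)/(1.24−0.66) = 0.7069 for the latter.
At expiry t=3: V(3,0)=94.6781, V(3,1)=56.5283, V(3,2)=15.1472, V(3,3)=149.8102
Node (2,0) S=65.7756: V=(p*·56.5283+(1−p*)·94.6781)/1.07=63.2805; Δ=(56.5283−94.6781)/(81.5617−43.4119)=-1.0000; B=V−Δ·S=129.0561
Node (2,1) S=123.5784: V=(p*·15.1472+(1−p*)·56.5283)/1.07=25.4917; Δ=(15.1472−56.5283)/(153.2372−81.5617)=-0.5773; B=V−Δ·S=96.8383
Node (2,2) S=232.1776: V=(p*·149.8102+(1−p*)·15.1472)/1.07=103.1215; Δ=(149.8102−15.1472)/(287.9002−153.2372)=1.0000; B=V−Δ·S=-129.0561
Node (1,0) S=99.6600: V=(p*·25.4917+(1−p*)·63.2805)/1.07=34.1755; Δ=(25.4917−63.2805)/(123.5784−65.7756)=-0.6538; B=V−Δ·S=99.3285
Node (1,1) S=187.2400: V=(p*·103.1215+(1−p*)·25.4917)/1.07=75.1102; Δ=(103.1215−25.4917)/(232.1776−123.5784)=0.7148; B=V−Δ·S=-58.7342
Node (0,0) S=151.0000: V=(p*·75.1102+(1−p*)·34.1755)/1.07=58.9833; Δ=(75.1102−34.1755)/(187.2400−99.6600)=0.4674; B=V−Δ·S=-11.5939
Check: Δ(0,0)·S0 + B(0,0) = 58.9833 = V0.

(0,0): Delta=0.4674 Bond=-11.5939
(1,0): Delta=-0.6538 Bond=99.3285
(1,1): Delta=0.7148 Bond=-58.7342
(2,0): Delta=-1.0000 Bond=129.0561
(2,1): Delta=-0.5773 Bond=96.8383
(2,2): Delta=1.0000 Bond=-129.0561
V0=58.9833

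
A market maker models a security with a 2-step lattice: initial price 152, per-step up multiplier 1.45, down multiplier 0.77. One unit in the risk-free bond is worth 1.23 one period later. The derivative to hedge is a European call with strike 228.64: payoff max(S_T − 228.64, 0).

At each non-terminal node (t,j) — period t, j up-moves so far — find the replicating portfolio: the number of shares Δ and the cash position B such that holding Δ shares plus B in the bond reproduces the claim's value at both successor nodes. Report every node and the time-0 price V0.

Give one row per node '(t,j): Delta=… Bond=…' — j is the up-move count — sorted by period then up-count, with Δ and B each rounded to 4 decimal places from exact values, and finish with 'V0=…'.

Under the risk-neutral measure, an up-move has probability p* = (R−d)/(u−d) = 0.6765 and values discount at R = 1.23.
At expiry t=2: V(2,0)=0.0000, V(2,1)=0.0000, V(2,2)=90.9400
  t=1,j=0: stock 117.0400 → up 169.7080 (V=0.0000), down 90.1208 (V=0.0000). Price 0.0000; hedge Δ=0.0000, bond B=0.0000.
  t=1,j=1: stock 220.4000 → up 319.5800 (V=90.9400), down 169.7080 (V=0.0000). Price 50.0148; hedge Δ=0.6068, bond B=-83.7205.
  t=0,j=0: stock 152.0000 → up 220.4000 (V=50.0148), down 117.0400 (V=0.0000). Price 27.5070; hedge Δ=0.4839, bond B=-46.0443.
The time-0 hedge costs 27.5070, which is the no-arbitrage price.

(0,0): Delta=0.4839 Bond=-46.0443
(1,0): Delta=0.0000 Bond=0.0000
(1,1): Delta=0.6068 Bond=-83.7205
V0=27.5070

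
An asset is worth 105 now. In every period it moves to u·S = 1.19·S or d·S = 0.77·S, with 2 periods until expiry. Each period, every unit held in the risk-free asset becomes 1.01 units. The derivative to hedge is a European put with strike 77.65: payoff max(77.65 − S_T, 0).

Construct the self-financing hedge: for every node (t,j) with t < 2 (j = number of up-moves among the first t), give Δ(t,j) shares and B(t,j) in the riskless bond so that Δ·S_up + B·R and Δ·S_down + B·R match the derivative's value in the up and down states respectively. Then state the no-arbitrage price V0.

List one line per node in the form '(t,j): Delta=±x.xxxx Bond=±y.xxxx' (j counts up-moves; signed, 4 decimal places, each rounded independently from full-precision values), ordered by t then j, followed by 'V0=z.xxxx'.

No-arbitrage ⇒ martingale measure with p* = (R−d)/(u−d) = 0.5714.
Payoff layer (t=2): V(2,0)=15.3955, V(2,1)=0.0000, V(2,2)=0.0000
Node (1,0) S=80.8500: V=(p*·0.0000+(1−p*)·15.3955)/1.01=6.5327; Δ=(0.0000−15.3955)/(96.2115−62.2545)=-0.4534; B=V−Δ·S=43.1887
Node (1,1) S=124.9500: V=(p*·0.0000+(1−p*)·0.0000)/1.01=0.0000; Δ=(0.0000−0.0000)/(148.6905−96.2115)=0.0000; B=V−Δ·S=0.0000
Node (0,0) S=105.0000: V=(p*·0.0000+(1−p*)·6.5327)/1.01=2.7720; Δ=(0.0000−6.5327)/(124.9500−80.8500)=-0.1481; B=V−Δ·S=18.3262
Check: Δ(0,0)·S0 + B(0,0) = 2.7720 = V0.

(0,0): Delta=-0.1481 Bond=18.3262
(1,0): Delta=-0.4534 Bond=43.1887
(1,1): Delta=0.0000 Bond=0.0000
V0=2.7720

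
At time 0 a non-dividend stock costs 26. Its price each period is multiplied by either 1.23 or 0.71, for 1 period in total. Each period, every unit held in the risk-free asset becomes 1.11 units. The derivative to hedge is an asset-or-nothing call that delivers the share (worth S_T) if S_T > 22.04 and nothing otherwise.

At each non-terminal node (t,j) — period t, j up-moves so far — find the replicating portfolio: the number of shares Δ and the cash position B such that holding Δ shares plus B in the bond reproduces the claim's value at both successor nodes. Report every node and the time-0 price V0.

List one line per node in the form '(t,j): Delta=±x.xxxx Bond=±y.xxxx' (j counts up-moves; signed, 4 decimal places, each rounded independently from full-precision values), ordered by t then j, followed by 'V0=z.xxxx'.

The replicating-portfolio and risk-neutral prices coincide; use p* = (1.11−0.71)/(1.23−0.71) = 0.7692 for the latter.
Payoff layer (t=1): V(1,0)=0.0000, V(1,1)=31.9800
Node (0,0) S=26.0000: V=(p*·31.9800+(1−p*)·0.0000)/1.11=22.1622; Δ=(31.9800−0.0000)/(31.9800−18.4600)=2.3654; B=V−Δ·S=-39.3378
The time-0 hedge costs 22.1622, which is the no-arbitrage price.

(0,0): Delta=2.3654 Bond=-39.3378
V0=22.1622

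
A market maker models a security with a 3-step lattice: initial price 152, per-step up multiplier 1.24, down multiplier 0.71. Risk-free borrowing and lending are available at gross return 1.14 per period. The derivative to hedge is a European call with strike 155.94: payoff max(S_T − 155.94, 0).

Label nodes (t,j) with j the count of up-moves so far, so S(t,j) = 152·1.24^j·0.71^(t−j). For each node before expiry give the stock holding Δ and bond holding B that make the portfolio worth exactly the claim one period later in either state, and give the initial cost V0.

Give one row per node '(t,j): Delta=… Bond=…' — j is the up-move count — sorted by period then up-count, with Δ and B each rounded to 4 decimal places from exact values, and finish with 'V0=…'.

Under the risk-neutral measure, an up-move has probability p* = (R−d)/(u−d) = 0.8113 and values discount at R = 1.14.
Payoff layer (t=3): V(3,0)=0.0000, V(3,1)=0.0000, V(3,2)=9.9978, V(3,3)=133.8668
(2,0): S=76.6232. Δ = (V_up−V_dn)/(S_up−S_dn) = (0.0000−0.0000)/(95.0128−54.4025) = 0.0000. V = [p*·0.0000 + (1−p*)·0.0000]/1.14 = 0.0000. B = V − Δ·S = 0.0000.
(2,1): S=133.8208. Δ = (V_up−V_dn)/(S_up−S_dn) = (9.9978−0.0000)/(165.9378−95.0128) = 0.1410. V = [p*·9.9978 + (1−p*)·0.0000]/1.14 = 7.1153. B = V − Δ·S = -11.7485.
(2,2): S=233.7152. Δ = (V_up−V_dn)/(S_up−S_dn) = (133.8668−9.9978)/(289.8068−165.9378) = 1.0000. V = [p*·133.8668 + (1−p*)·9.9978]/1.14 = 96.9257. B = V − Δ·S = -136.7895.
(1,0): S=107.9200. Δ = (V_up−V_dn)/(S_up−S_dn) = (7.1153−0.0000)/(133.8208−76.6232) = 0.1244. V = [p*·7.1153 + (1−p*)·0.0000]/1.14 = 5.0638. B = V − Δ·S = -8.3612.
(1,1): S=188.4800. Δ = (V_up−V_dn)/(S_up−S_dn) = (96.9257−7.1153)/(233.7152−133.8208) = 0.8991. V = [p*·96.9257 + (1−p*)·7.1153]/1.14 = 70.1582. B = V − Δ·S = -99.2955.
(0,0): S=152.0000. Δ = (V_up−V_dn)/(S_up−S_dn) = (70.1582−5.0638)/(188.4800−107.9200) = 0.8080. V = [p*·70.1582 + (1−p*)·5.0638]/1.14 = 50.7686. B = V − Δ·S = -72.0509.
The time-0 hedge costs 50.7686, which is the no-arbitrage price.

(0,0): Delta=0.8080 Bond=-72.0509
(1,0): Delta=0.1244 Bond=-8.3612
(1,1): Delta=0.8991 Bond=-99.2955
(2,0): Delta=0.0000 Bond=0.0000
(2,1): Delta=0.1410 Bond=-11.7485
(2,2): Delta=1.0000 Bond=-136.7895
V0=50.7686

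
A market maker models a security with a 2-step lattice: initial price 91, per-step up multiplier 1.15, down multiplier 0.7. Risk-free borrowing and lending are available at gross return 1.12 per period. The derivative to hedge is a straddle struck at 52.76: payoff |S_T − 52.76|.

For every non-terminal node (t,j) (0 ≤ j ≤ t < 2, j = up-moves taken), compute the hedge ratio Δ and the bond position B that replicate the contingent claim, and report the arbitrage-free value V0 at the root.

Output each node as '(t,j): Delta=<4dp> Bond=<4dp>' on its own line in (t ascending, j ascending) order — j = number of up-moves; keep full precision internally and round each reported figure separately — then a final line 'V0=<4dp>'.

Since d<R<u, set p* = (R−d)/(u−d) = 0.9333; price each node as the discounted p*-expectation of its children.
Terminal payoffs: V(2,0)=8.1700, V(2,1)=20.4950, V(2,2)=67.5875
Node (1,0) S=63.7000: V=(p*·20.4950+(1−p*)·8.1700)/1.12=17.5655; Δ=(20.4950−8.1700)/(73.2550−44.5900)=0.4300; B=V−Δ·S=-9.8234
Node (1,1) S=104.6500: V=(p*·67.5875+(1−p*)·20.4950)/1.12=57.5429; Δ=(67.5875−20.4950)/(120.3475−73.2550)=1.0000; B=V−Δ·S=-47.1071
Node (0,0) S=91.0000: V=(p*·57.5429+(1−p*)·17.5655)/1.12=48.9979; Δ=(57.5429−17.5655)/(104.6500−63.7000)=0.9762; B=V−Δ·S=-39.8407
Self-financing check: at every node Δ·S+B equals the discounted successor values.

(0,0): Delta=0.9762 Bond=-39.8407
(1,0): Delta=0.4300 Bond=-9.8234
(1,1): Delta=1.0000 Bond=-47.1071
V0=48.9979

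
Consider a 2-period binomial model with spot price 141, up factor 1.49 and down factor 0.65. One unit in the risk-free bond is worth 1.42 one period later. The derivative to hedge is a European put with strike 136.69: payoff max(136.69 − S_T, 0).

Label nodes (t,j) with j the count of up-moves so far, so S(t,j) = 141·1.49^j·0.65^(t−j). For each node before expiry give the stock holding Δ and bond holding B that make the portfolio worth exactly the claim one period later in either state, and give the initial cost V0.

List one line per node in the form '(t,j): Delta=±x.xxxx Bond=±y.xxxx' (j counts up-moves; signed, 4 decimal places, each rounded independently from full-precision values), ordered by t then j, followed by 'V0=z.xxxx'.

(0,0): Delta=-0.0389 Bond=5.7551
(1,0): Delta=-1.0000 Bond=96.2606
(1,1): Delta=-0.0007 Bond=0.1643
V0=0.2756

No-arbitrage ⇒ martingale measure with p* = (R−d)/(u−d) = 0.9167.
Terminal values V(2,·): V(2,0)=77.1175, V(2,1)=0.1315, V(2,2)=0.0000
  t=1,j=0: stock 91.6500 → up 136.5585 (V=0.1315), down 59.5725 (V=77.1175). Price 4.6106; hedge Δ=-1.0000, bond B=96.2606.
  t=1,j=1: stock 210.0900 → up 313.0341 (V=0.0000), down 136.5585 (V=0.1315). Price 0.0077; hedge Δ=-0.0007, bond B=0.1643.
  t=0,j=0: stock 141.0000 → up 210.0900 (V=0.0077), down 91.6500 (V=4.6106). Price 0.2756; hedge Δ=-0.0389, bond B=5.7551.
Self-financing check: at every node Δ·S+B equals the discounted successor values.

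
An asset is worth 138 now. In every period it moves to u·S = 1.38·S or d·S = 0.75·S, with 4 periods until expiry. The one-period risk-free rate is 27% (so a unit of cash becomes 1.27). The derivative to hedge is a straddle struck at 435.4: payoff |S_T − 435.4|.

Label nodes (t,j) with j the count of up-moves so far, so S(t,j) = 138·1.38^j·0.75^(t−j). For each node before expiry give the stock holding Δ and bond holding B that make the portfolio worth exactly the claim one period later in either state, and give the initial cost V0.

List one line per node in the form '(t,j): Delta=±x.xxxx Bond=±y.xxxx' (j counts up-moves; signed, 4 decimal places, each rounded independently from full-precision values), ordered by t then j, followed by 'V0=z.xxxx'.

Risk-neutral probability p* = (R−d)/(u−d) = (1.27−0.75)/(1.38−0.75) = 0.8254.
Payoff layer (t=4): V(4,0)=391.7359, V(4,1)=355.0581, V(4,2)=287.5709, V(4,3)=163.3945, V(4,4)=65.0900
(3,0): S=58.2188. Δ = (V_up−V_dn)/(S_up−S_dn) = (355.0581−391.7359)/(80.3419−43.6641) = -1.0000. V = [p*·355.0581 + (1−p*)·391.7359]/1.27 = 284.6159. B = V − Δ·S = 342.8346.
(3,1): S=107.1225. Δ = (V_up−V_dn)/(S_up−S_dn) = (287.5709−355.0581)/(147.8290−80.3419) = -1.0000. V = [p*·287.5709 + (1−p*)·355.0581]/1.27 = 235.7121. B = V − Δ·S = 342.8346.
(3,2): S=197.1054. Δ = (V_up−V_dn)/(S_up−S_dn) = (163.3945−287.5709)/(272.0055−147.8290) = -1.0000. V = [p*·163.3945 + (1−p*)·287.5709]/1.27 = 145.7292. B = V − Δ·S = 342.8346.
(3,3): S=362.6739. Δ = (V_up−V_dn)/(S_up−S_dn) = (65.0900−163.3945)/(500.4900−272.0055) = -0.4302. V = [p*·65.0900 + (1−p*)·163.3945]/1.27 = 64.7672. B = V − Δ·S = 220.8061.
(2,0): S=77.6250. Δ = (V_up−V_dn)/(S_up−S_dn) = (235.7121−284.6159)/(107.1225−58.2188) = -1.0000. V = [p*·235.7121 + (1−p*)·284.6159]/1.27 = 192.3235. B = V − Δ·S = 269.9485.
(2,1): S=142.8300. Δ = (V_up−V_dn)/(S_up−S_dn) = (145.7292−235.7121)/(197.1054−107.1225) = -1.0000. V = [p*·145.7292 + (1−p*)·235.7121]/1.27 = 127.1185. B = V − Δ·S = 269.9485.
(2,2): S=262.8072. Δ = (V_up−V_dn)/(S_up−S_dn) = (64.7672−145.7292)/(362.6739−197.1054) = -0.4890. V = [p*·64.7672 + (1−p*)·145.7292]/1.27 = 62.1287. B = V − Δ·S = 190.6399.
(1,0): S=103.5000. Δ = (V_up−V_dn)/(S_up−S_dn) = (127.1185−192.3235)/(142.8300−77.6250) = -1.0000. V = [p*·127.1185 + (1−p*)·192.3235]/1.27 = 109.0579. B = V − Δ·S = 212.5579.
(1,1): S=190.4400. Δ = (V_up−V_dn)/(S_up−S_dn) = (62.1287−127.1185)/(262.8072−142.8300) = -0.5417. V = [p*·62.1287 + (1−p*)·127.1185]/1.27 = 57.8552. B = V − Δ·S = 161.0137.
(0,0): S=138.0000. Δ = (V_up−V_dn)/(S_up−S_dn) = (57.8552−109.0579)/(190.4400−103.5000) = -0.5889. V = [p*·57.8552 + (1−p*)·109.0579]/1.27 = 52.5948. B = V − Δ·S = 133.8689.
Check: Δ(0,0)·S0 + B(0,0) = 52.5948 = V0.

(0,0): Delta=-0.5889 Bond=133.8689
(1,0): Delta=-1.0000 Bond=212.5579
(1,1): Delta=-0.5417 Bond=161.0137
(2,0): Delta=-1.0000 Bond=269.9485
(2,1): Delta=-1.0000 Bond=269.9485
(2,2): Delta=-0.4890 Bond=190.6399
(3,0): Delta=-1.0000 Bond=342.8346
(3,1): Delta=-1.0000 Bond=342.8346
(3,2): Delta=-1.0000 Bond=342.8346
(3,3): Delta=-0.4302 Bond=220.8061
V0=52.5948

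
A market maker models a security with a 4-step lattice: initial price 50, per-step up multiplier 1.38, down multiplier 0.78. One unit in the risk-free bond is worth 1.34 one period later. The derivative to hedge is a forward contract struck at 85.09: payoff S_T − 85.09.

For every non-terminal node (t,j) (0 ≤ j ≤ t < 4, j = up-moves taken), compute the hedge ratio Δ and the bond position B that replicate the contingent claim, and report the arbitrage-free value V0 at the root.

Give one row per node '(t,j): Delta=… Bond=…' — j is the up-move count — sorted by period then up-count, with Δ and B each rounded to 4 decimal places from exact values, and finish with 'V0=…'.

(0,0): Delta=1.0000 Bond=-26.3912
(1,0): Delta=1.0000 Bond=-35.3642
(1,1): Delta=1.0000 Bond=-35.3642
(2,0): Delta=1.0000 Bond=-47.3881
(2,1): Delta=1.0000 Bond=-47.3881
(2,2): Delta=1.0000 Bond=-47.3881
(3,0): Delta=1.0000 Bond=-63.5000
(3,1): Delta=1.0000 Bond=-63.5000
(3,2): Delta=1.0000 Bond=-63.5000
(3,3): Delta=1.0000 Bond=-63.5000
V0=23.6088

The replicating-portfolio and risk-neutral prices coincide; use p* = (1.34−0.78)/(1.38−0.78) = 0.9333 for the latter.
Terminal values V(4,·): V(4,0)=-66.5825, V(4,1)=-52.3459, V(4,2)=-27.1582, V(4,3)=17.4048, V(4,4)=96.2470
(3,0): S=23.7276. Δ = (V_up−V_dn)/(S_up−S_dn) = (-52.3459−-66.5825)/(32.7441−18.5075) = 1.0000. V = [p*·-52.3459 + (1−p*)·-66.5825]/1.34 = -39.7724. B = V − Δ·S = -63.5000.
(3,1): S=41.9796. Δ = (V_up−V_dn)/(S_up−S_dn) = (-27.1582−-52.3459)/(57.9318−32.7441) = 1.0000. V = [p*·-27.1582 + (1−p*)·-52.3459]/1.34 = -21.5204. B = V − Δ·S = -63.5000.
(3,2): S=74.2716. Δ = (V_up−V_dn)/(S_up−S_dn) = (17.4048−-27.1582)/(102.4948−57.9318) = 1.0000. V = [p*·17.4048 + (1−p*)·-27.1582]/1.34 = 10.7716. B = V − Δ·S = -63.5000.
(3,3): S=131.4036. Δ = (V_up−V_dn)/(S_up−S_dn) = (96.2470−17.4048)/(181.3370−102.4948) = 1.0000. V = [p*·96.2470 + (1−p*)·17.4048]/1.34 = 67.9036. B = V − Δ·S = -63.5000.
(2,0): S=30.4200. Δ = (V_up−V_dn)/(S_up−S_dn) = (-21.5204−-39.7724)/(41.9796−23.7276) = 1.0000. V = [p*·-21.5204 + (1−p*)·-39.7724]/1.34 = -16.9681. B = V − Δ·S = -47.3881.
(2,1): S=53.8200. Δ = (V_up−V_dn)/(S_up−S_dn) = (10.7716−-21.5204)/(74.2716−41.9796) = 1.0000. V = [p*·10.7716 + (1−p*)·-21.5204]/1.34 = 6.4319. B = V − Δ·S = -47.3881.
(2,2): S=95.2200. Δ = (V_up−V_dn)/(S_up−S_dn) = (67.9036−10.7716)/(131.4036−74.2716) = 1.0000. V = [p*·67.9036 + (1−p*)·10.7716]/1.34 = 47.8319. B = V − Δ·S = -47.3881.
(1,0): S=39.0000. Δ = (V_up−V_dn)/(S_up−S_dn) = (6.4319−-16.9681)/(53.8200−30.4200) = 1.0000. V = [p*·6.4319 + (1−p*)·-16.9681]/1.34 = 3.6358. B = V − Δ·S = -35.3642.
(1,1): S=69.0000. Δ = (V_up−V_dn)/(S_up−S_dn) = (47.8319−6.4319)/(95.2200−53.8200) = 1.0000. V = [p*·47.8319 + (1−p*)·6.4319]/1.34 = 33.6358. B = V − Δ·S = -35.3642.
(0,0): S=50.0000. Δ = (V_up−V_dn)/(S_up−S_dn) = (33.6358−3.6358)/(69.0000−39.0000) = 1.0000. V = [p*·33.6358 + (1−p*)·3.6358]/1.34 = 23.6088. B = V − Δ·S = -26.3912.
Each (Δ,B) replicates both successor values, so the strategy is self-financing and V0 is arbitrage-free.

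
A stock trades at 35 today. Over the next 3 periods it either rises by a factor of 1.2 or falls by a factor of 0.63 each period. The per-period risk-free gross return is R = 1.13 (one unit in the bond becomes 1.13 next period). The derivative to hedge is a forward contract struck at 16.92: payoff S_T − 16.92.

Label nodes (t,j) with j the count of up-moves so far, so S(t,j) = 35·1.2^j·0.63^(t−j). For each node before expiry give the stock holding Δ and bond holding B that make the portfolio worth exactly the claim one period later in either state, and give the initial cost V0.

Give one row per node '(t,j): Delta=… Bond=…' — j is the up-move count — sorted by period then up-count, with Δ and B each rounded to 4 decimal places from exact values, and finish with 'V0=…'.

(0,0): Delta=1.0000 Bond=-11.7264
(1,0): Delta=1.0000 Bond=-13.2508
(1,1): Delta=1.0000 Bond=-13.2508
(2,0): Delta=1.0000 Bond=-14.9735
(2,1): Delta=1.0000 Bond=-14.9735
(2,2): Delta=1.0000 Bond=-14.9735
V0=23.2736

The replicating-portfolio and risk-neutral prices coincide; use p* = (1.13−0.63)/(1.2−0.63) = 0.8772 for the latter.
Terminal payoffs: V(3,0)=-8.1684, V(3,1)=-0.2502, V(3,2)=14.8320, V(3,3)=43.5600
Node (2,0) S=13.8915: V=(p*·-0.2502+(1−p*)·-8.1684)/1.13=-1.0820; Δ=(-0.2502−-8.1684)/(16.6698−8.7516)=1.0000; B=V−Δ·S=-14.9735
Node (2,1) S=26.4600: V=(p*·14.8320+(1−p*)·-0.2502)/1.13=11.4865; Δ=(14.8320−-0.2502)/(31.7520−16.6698)=1.0000; B=V−Δ·S=-14.9735
Node (2,2) S=50.4000: V=(p*·43.5600+(1−p*)·14.8320)/1.13=35.4265; Δ=(43.5600−14.8320)/(60.4800−31.7520)=1.0000; B=V−Δ·S=-14.9735
Node (1,0) S=22.0500: V=(p*·11.4865+(1−p*)·-1.0820)/1.13=8.7992; Δ=(11.4865−-1.0820)/(26.4600−13.8915)=1.0000; B=V−Δ·S=-13.2508
Node (1,1) S=42.0000: V=(p*·35.4265+(1−p*)·11.4865)/1.13=28.7492; Δ=(35.4265−11.4865)/(50.4000−26.4600)=1.0000; B=V−Δ·S=-13.2508
Node (0,0) S=35.0000: V=(p*·28.7492+(1−p*)·8.7992)/1.13=23.2736; Δ=(28.7492−8.7992)/(42.0000−22.0500)=1.0000; B=V−Δ·S=-11.7264
The time-0 hedge costs 23.2736, which is the no-arbitrage price.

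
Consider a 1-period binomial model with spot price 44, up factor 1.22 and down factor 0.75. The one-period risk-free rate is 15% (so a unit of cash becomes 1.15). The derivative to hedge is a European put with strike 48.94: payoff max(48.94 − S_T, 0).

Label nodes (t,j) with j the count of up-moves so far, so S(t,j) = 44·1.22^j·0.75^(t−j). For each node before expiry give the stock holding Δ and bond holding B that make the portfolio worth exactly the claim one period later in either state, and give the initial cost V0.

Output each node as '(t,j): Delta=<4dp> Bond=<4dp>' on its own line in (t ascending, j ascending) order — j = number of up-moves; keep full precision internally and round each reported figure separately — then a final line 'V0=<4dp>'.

(0,0): Delta=-0.7708 Bond=35.9793
V0=2.0644

No-arbitrage ⇒ martingale measure with p* = (R−d)/(u−d) = 0.8511.
Terminal payoffs: V(1,0)=15.9400, V(1,1)=0.0000
  t=0,j=0: stock 44.0000 → up 53.6800 (V=0.0000), down 33.0000 (V=15.9400). Price 2.0644; hedge Δ=-0.7708, bond B=35.9793.
Root portfolio cost Δ·44+B reproduces V0=2.0644.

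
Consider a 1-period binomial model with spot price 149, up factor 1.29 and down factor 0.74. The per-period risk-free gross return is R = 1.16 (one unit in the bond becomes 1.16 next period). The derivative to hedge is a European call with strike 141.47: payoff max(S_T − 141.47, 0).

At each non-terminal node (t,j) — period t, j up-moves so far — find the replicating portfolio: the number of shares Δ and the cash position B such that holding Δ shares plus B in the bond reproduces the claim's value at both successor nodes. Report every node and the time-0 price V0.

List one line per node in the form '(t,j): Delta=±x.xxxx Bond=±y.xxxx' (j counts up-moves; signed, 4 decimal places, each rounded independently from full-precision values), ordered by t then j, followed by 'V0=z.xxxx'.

Under the risk-neutral measure, an up-move has probability p* = (R−d)/(u−d) = 0.7636 and values discount at R = 1.16.
Terminal values V(1,·): V(1,0)=0.0000, V(1,1)=50.7400
Node (0,0) S=149.0000: V=(p*·50.7400+(1−p*)·0.0000)/1.16=33.4025; Δ=(50.7400−0.0000)/(192.2100−110.2600)=0.6192; B=V−Δ·S=-58.8520
The time-0 hedge costs 33.4025, which is the no-arbitrage price.

(0,0): Delta=0.6192 Bond=-58.8520
V0=33.4025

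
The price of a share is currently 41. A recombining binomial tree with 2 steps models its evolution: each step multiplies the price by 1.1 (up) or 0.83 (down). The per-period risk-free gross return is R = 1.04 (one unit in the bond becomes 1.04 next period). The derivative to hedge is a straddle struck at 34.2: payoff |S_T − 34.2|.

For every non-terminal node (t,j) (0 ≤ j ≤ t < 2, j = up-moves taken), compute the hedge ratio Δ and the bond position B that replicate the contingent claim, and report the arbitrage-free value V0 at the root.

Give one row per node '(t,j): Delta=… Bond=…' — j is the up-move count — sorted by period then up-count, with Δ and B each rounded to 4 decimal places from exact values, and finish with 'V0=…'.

(0,0): Delta=0.7701 Bond=-21.6504
(1,0): Delta=-0.2963 Bond=13.7722
(1,1): Delta=1.0000 Bond=-32.8846
V0=9.9240

Risk-neutral probability p* = (R−d)/(u−d) = (1.04−0.83)/(1.1−0.83) = 0.7778.
Terminal values V(2,·): V(2,0)=5.9551, V(2,1)=3.2330, V(2,2)=15.4100
  t=1,j=0: stock 34.0300 → up 37.4330 (V=3.2330), down 28.2449 (V=5.9551). Price 3.6903; hedge Δ=-0.2963, bond B=13.7722.
  t=1,j=1: stock 45.1000 → up 49.6100 (V=15.4100), down 37.4330 (V=3.2330). Price 12.2154; hedge Δ=1.0000, bond B=-32.8846.
  t=0,j=0: stock 41.0000 → up 45.1000 (V=12.2154), down 34.0300 (V=3.6903). Price 9.9240; hedge Δ=0.7701, bond B=-21.6504.
Each (Δ,B) replicates both successor values, so the strategy is self-financing and V0 is arbitrage-free.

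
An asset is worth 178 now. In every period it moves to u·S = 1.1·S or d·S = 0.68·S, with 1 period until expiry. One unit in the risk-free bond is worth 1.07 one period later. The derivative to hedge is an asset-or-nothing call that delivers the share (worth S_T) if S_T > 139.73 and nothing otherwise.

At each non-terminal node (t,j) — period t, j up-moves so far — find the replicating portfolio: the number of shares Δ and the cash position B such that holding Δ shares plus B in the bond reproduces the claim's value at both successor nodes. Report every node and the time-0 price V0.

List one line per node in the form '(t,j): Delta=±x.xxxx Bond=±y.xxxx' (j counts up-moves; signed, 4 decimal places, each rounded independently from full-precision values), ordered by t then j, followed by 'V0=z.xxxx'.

Under the risk-neutral measure, an up-move has probability p* = (R−d)/(u−d) = 0.9286 and values discount at R = 1.07.
Terminal payoffs: V(1,0)=0.0000, V(1,1)=195.8000
Node (0,0) S=178.0000: V=(p*·195.8000+(1−p*)·0.0000)/1.07=169.9199; Δ=(195.8000−0.0000)/(195.8000−121.0400)=2.6190; B=V−Δ·S=-296.2706
Root portfolio cost Δ·178+B reproduces V0=169.9199.

(0,0): Delta=2.6190 Bond=-296.2706
V0=169.9199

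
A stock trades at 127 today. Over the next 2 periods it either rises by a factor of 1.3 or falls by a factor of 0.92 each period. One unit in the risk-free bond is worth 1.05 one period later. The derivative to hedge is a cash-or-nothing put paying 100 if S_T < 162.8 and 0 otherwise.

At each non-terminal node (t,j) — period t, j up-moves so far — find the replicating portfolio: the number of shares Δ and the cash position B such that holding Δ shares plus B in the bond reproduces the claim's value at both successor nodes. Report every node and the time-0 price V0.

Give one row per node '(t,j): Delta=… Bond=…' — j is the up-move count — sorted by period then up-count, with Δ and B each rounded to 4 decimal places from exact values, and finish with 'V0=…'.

(0,0): Delta=-0.6751 Bond=165.8281
(1,0): Delta=0.0000 Bond=95.2381
(1,1): Delta=-1.5939 Bond=325.8145
V0=80.0874

Risk-neutral probability p* = (R−d)/(u−d) = (1.05−0.92)/(1.3−0.92) = 0.3421.
Payoff layer (t=2): V(2,0)=100.0000, V(2,1)=100.0000, V(2,2)=0.0000
(1,0): S=116.8400. Δ = (V_up−V_dn)/(S_up−S_dn) = (100.0000−100.0000)/(151.8920−107.4928) = 0.0000. V = [p*·100.0000 + (1−p*)·100.0000]/1.05 = 95.2381. B = V − Δ·S = 95.2381.
(1,1): S=165.1000. Δ = (V_up−V_dn)/(S_up−S_dn) = (0.0000−100.0000)/(214.6300−151.8920) = -1.5939. V = [p*·0.0000 + (1−p*)·100.0000]/1.05 = 62.6566. B = V − Δ·S = 325.8145.
(0,0): S=127.0000. Δ = (V_up−V_dn)/(S_up−S_dn) = (62.6566−95.2381)/(165.1000−116.8400) = -0.6751. V = [p*·62.6566 + (1−p*)·95.2381]/1.05 = 80.0874. B = V − Δ·S = 165.8281.
Root portfolio cost Δ·127+B reproduces V0=80.0874.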